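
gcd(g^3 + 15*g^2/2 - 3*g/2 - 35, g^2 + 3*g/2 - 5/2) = g + 5/2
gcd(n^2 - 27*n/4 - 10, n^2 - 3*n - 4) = 1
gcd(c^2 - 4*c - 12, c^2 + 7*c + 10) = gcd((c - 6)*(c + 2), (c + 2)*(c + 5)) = c + 2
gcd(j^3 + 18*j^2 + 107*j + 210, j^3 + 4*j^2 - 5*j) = j + 5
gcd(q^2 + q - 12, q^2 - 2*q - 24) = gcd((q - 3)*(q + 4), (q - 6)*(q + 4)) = q + 4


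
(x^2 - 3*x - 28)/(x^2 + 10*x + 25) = (x^2 - 3*x - 28)/(x^2 + 10*x + 25)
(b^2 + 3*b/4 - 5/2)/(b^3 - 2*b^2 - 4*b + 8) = (b - 5/4)/(b^2 - 4*b + 4)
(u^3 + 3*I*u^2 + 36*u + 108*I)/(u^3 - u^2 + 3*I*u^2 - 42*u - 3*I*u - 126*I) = (u^2 + 36)/(u^2 - u - 42)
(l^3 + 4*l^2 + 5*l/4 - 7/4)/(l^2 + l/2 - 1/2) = l + 7/2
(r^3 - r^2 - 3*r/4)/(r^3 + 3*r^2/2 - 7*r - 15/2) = r*(4*r^2 - 4*r - 3)/(2*(2*r^3 + 3*r^2 - 14*r - 15))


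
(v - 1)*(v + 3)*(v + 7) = v^3 + 9*v^2 + 11*v - 21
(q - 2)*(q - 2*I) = q^2 - 2*q - 2*I*q + 4*I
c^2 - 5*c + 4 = (c - 4)*(c - 1)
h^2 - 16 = (h - 4)*(h + 4)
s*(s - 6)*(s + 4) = s^3 - 2*s^2 - 24*s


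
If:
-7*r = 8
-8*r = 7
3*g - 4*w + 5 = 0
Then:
No Solution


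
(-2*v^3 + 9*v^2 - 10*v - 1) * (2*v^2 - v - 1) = -4*v^5 + 20*v^4 - 27*v^3 - v^2 + 11*v + 1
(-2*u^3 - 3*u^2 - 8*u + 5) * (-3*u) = 6*u^4 + 9*u^3 + 24*u^2 - 15*u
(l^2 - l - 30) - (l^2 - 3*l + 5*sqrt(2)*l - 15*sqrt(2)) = -5*sqrt(2)*l + 2*l - 30 + 15*sqrt(2)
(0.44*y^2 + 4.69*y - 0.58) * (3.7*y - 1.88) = 1.628*y^3 + 16.5258*y^2 - 10.9632*y + 1.0904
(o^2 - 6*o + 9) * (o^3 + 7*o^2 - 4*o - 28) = o^5 + o^4 - 37*o^3 + 59*o^2 + 132*o - 252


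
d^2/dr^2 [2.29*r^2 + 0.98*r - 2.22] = 4.58000000000000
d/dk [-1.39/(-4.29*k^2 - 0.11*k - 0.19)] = (-11.9262*k - 0.1529)/(4.29*k^2 + 0.11*k + 0.19)^2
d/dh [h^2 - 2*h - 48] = 2*h - 2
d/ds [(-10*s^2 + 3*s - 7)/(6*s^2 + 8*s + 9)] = (-98*s^2 - 96*s + 83)/(36*s^4 + 96*s^3 + 172*s^2 + 144*s + 81)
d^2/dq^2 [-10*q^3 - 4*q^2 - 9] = -60*q - 8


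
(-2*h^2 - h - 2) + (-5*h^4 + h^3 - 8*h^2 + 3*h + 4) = -5*h^4 + h^3 - 10*h^2 + 2*h + 2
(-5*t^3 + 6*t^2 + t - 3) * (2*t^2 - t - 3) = -10*t^5 + 17*t^4 + 11*t^3 - 25*t^2 + 9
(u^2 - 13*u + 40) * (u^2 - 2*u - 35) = u^4 - 15*u^3 + 31*u^2 + 375*u - 1400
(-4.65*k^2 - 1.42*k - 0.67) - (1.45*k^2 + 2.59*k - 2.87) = -6.1*k^2 - 4.01*k + 2.2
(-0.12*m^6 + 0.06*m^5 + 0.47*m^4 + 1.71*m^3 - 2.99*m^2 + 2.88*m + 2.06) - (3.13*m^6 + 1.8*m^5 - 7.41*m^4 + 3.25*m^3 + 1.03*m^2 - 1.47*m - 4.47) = -3.25*m^6 - 1.74*m^5 + 7.88*m^4 - 1.54*m^3 - 4.02*m^2 + 4.35*m + 6.53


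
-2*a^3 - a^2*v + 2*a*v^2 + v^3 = (-a + v)*(a + v)*(2*a + v)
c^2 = c^2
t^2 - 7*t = t*(t - 7)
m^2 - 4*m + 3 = (m - 3)*(m - 1)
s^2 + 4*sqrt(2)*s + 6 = (s + sqrt(2))*(s + 3*sqrt(2))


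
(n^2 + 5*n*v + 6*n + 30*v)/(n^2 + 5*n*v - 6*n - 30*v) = (n + 6)/(n - 6)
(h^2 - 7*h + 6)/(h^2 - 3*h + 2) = (h - 6)/(h - 2)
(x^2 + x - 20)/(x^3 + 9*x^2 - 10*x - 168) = (x + 5)/(x^2 + 13*x + 42)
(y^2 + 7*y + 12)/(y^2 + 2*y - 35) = (y^2 + 7*y + 12)/(y^2 + 2*y - 35)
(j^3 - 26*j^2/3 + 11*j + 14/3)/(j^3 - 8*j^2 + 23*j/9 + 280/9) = 3*(3*j^2 - 5*j - 2)/(9*j^2 - 9*j - 40)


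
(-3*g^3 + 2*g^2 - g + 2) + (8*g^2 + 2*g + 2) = -3*g^3 + 10*g^2 + g + 4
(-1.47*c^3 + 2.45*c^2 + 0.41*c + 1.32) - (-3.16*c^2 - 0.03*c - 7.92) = -1.47*c^3 + 5.61*c^2 + 0.44*c + 9.24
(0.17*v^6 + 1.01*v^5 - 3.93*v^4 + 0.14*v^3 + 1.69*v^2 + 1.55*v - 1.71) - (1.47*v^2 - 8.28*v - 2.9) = 0.17*v^6 + 1.01*v^5 - 3.93*v^4 + 0.14*v^3 + 0.22*v^2 + 9.83*v + 1.19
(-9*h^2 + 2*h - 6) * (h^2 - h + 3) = -9*h^4 + 11*h^3 - 35*h^2 + 12*h - 18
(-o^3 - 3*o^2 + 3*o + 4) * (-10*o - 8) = 10*o^4 + 38*o^3 - 6*o^2 - 64*o - 32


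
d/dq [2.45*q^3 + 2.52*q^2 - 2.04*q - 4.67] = 7.35*q^2 + 5.04*q - 2.04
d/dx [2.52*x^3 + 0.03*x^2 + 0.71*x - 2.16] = 7.56*x^2 + 0.06*x + 0.71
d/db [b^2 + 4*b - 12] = 2*b + 4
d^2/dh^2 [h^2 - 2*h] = 2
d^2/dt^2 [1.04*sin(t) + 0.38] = -1.04*sin(t)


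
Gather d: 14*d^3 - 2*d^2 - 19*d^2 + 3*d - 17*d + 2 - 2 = 14*d^3 - 21*d^2 - 14*d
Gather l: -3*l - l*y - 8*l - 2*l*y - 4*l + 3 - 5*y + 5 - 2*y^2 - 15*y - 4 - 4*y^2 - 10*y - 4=l*(-3*y - 15) - 6*y^2 - 30*y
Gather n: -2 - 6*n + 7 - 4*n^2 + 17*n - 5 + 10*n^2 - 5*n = 6*n^2 + 6*n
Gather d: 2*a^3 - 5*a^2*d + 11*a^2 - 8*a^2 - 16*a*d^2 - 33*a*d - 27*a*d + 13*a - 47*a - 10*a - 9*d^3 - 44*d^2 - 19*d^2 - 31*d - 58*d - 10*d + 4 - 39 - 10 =2*a^3 + 3*a^2 - 44*a - 9*d^3 + d^2*(-16*a - 63) + d*(-5*a^2 - 60*a - 99) - 45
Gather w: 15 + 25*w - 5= 25*w + 10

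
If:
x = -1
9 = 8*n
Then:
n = 9/8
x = -1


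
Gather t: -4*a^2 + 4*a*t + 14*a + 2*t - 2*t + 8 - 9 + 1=-4*a^2 + 4*a*t + 14*a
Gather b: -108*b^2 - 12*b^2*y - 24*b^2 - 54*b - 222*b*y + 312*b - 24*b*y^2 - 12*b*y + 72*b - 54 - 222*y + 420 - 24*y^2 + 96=b^2*(-12*y - 132) + b*(-24*y^2 - 234*y + 330) - 24*y^2 - 222*y + 462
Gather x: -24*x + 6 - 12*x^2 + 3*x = -12*x^2 - 21*x + 6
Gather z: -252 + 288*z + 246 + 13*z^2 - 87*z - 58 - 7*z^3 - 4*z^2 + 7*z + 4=-7*z^3 + 9*z^2 + 208*z - 60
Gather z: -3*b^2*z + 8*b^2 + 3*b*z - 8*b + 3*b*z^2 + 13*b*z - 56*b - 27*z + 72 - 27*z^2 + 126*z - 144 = 8*b^2 - 64*b + z^2*(3*b - 27) + z*(-3*b^2 + 16*b + 99) - 72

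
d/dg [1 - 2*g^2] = -4*g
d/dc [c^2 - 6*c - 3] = 2*c - 6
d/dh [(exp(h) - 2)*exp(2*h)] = (3*exp(h) - 4)*exp(2*h)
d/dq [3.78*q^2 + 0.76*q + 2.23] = 7.56*q + 0.76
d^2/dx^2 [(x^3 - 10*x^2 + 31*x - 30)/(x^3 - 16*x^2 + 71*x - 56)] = 12*(x^6 - 20*x^5 + 133*x^4 - 260*x^3 - 677*x^2 + 3880*x - 5409)/(x^9 - 48*x^8 + 981*x^7 - 11080*x^6 + 75027*x^5 - 308832*x^4 + 749015*x^3 - 997416*x^2 + 667968*x - 175616)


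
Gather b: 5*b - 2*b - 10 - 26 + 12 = 3*b - 24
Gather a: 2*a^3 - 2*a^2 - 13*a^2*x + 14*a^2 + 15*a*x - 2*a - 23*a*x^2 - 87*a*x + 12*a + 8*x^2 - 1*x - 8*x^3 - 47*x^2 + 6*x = 2*a^3 + a^2*(12 - 13*x) + a*(-23*x^2 - 72*x + 10) - 8*x^3 - 39*x^2 + 5*x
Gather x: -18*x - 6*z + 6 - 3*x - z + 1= -21*x - 7*z + 7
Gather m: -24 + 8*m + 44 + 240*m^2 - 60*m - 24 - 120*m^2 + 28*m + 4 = 120*m^2 - 24*m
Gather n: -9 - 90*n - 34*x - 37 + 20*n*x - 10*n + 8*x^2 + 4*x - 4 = n*(20*x - 100) + 8*x^2 - 30*x - 50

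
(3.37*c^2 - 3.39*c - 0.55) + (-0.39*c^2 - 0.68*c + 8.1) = 2.98*c^2 - 4.07*c + 7.55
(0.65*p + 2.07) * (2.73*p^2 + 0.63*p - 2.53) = 1.7745*p^3 + 6.0606*p^2 - 0.3404*p - 5.2371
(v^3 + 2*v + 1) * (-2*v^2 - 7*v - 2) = -2*v^5 - 7*v^4 - 6*v^3 - 16*v^2 - 11*v - 2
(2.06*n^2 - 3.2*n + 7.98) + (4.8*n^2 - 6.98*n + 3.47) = 6.86*n^2 - 10.18*n + 11.45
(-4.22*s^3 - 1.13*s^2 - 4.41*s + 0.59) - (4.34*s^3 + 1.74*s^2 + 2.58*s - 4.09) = -8.56*s^3 - 2.87*s^2 - 6.99*s + 4.68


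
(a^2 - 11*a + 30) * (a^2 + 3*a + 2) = a^4 - 8*a^3 - a^2 + 68*a + 60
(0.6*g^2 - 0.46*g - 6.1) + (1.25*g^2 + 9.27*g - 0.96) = 1.85*g^2 + 8.81*g - 7.06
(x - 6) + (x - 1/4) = 2*x - 25/4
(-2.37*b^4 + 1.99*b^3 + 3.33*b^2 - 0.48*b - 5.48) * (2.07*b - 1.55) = -4.9059*b^5 + 7.7928*b^4 + 3.8086*b^3 - 6.1551*b^2 - 10.5996*b + 8.494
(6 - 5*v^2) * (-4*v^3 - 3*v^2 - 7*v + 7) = 20*v^5 + 15*v^4 + 11*v^3 - 53*v^2 - 42*v + 42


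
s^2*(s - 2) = s^3 - 2*s^2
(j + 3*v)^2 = j^2 + 6*j*v + 9*v^2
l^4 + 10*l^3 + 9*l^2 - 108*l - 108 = (l - 3)*(l + 1)*(l + 6)^2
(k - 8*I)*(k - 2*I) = k^2 - 10*I*k - 16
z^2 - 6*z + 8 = (z - 4)*(z - 2)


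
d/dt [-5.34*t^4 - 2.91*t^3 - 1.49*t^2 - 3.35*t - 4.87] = -21.36*t^3 - 8.73*t^2 - 2.98*t - 3.35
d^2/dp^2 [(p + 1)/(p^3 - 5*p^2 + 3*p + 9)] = 6/(p^4 - 12*p^3 + 54*p^2 - 108*p + 81)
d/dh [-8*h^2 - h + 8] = -16*h - 1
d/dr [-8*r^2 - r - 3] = -16*r - 1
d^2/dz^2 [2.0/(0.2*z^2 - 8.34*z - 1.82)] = (0.16*z^2 - 6.672*z - 2.0*(0.4*z - 8.34)*(0.8*z - 16.68) - 1.456)/(-0.2*z^2 + 8.34*z + 1.82)^3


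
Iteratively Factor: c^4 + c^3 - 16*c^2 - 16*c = (c - 4)*(c^3 + 5*c^2 + 4*c) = c*(c - 4)*(c^2 + 5*c + 4) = c*(c - 4)*(c + 1)*(c + 4)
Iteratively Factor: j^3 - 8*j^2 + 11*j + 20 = (j - 4)*(j^2 - 4*j - 5) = (j - 4)*(j + 1)*(j - 5)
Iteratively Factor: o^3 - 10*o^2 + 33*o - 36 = (o - 3)*(o^2 - 7*o + 12) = (o - 4)*(o - 3)*(o - 3)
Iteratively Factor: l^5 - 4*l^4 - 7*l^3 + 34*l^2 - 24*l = (l - 4)*(l^4 - 7*l^2 + 6*l) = l*(l - 4)*(l^3 - 7*l + 6) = l*(l - 4)*(l - 2)*(l^2 + 2*l - 3) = l*(l - 4)*(l - 2)*(l + 3)*(l - 1)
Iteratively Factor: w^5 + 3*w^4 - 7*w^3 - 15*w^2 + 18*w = (w - 1)*(w^4 + 4*w^3 - 3*w^2 - 18*w) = (w - 1)*(w + 3)*(w^3 + w^2 - 6*w) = (w - 2)*(w - 1)*(w + 3)*(w^2 + 3*w) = w*(w - 2)*(w - 1)*(w + 3)*(w + 3)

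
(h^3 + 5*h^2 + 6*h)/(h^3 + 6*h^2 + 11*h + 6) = h/(h + 1)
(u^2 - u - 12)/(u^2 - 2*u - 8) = (u + 3)/(u + 2)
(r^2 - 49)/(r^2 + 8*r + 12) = (r^2 - 49)/(r^2 + 8*r + 12)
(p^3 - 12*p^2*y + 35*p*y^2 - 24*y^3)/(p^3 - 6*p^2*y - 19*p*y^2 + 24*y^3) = (p - 3*y)/(p + 3*y)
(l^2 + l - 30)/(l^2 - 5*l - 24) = (-l^2 - l + 30)/(-l^2 + 5*l + 24)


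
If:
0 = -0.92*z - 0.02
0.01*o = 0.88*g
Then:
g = 0.0113636363636364*o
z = -0.02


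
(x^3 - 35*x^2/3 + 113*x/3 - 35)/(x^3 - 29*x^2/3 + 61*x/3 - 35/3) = (x - 3)/(x - 1)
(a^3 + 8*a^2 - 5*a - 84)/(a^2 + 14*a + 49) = (a^2 + a - 12)/(a + 7)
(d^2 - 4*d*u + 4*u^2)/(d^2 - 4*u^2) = (d - 2*u)/(d + 2*u)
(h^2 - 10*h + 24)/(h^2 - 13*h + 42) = (h - 4)/(h - 7)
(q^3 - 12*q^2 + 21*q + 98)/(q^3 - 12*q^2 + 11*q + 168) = (q^2 - 5*q - 14)/(q^2 - 5*q - 24)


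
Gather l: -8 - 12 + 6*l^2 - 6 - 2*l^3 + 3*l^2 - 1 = -2*l^3 + 9*l^2 - 27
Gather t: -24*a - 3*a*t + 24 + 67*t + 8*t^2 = -24*a + 8*t^2 + t*(67 - 3*a) + 24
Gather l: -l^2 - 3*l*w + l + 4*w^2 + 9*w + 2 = -l^2 + l*(1 - 3*w) + 4*w^2 + 9*w + 2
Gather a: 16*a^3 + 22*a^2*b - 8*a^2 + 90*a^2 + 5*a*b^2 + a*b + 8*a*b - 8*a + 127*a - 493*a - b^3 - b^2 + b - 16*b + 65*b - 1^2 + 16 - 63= 16*a^3 + a^2*(22*b + 82) + a*(5*b^2 + 9*b - 374) - b^3 - b^2 + 50*b - 48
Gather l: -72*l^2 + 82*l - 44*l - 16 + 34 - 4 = -72*l^2 + 38*l + 14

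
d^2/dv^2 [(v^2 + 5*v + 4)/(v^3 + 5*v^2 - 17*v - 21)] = 2*(v^3 + 12*v^2 + 111*v + 232)/(v^6 + 12*v^5 - 15*v^4 - 440*v^3 + 315*v^2 + 5292*v - 9261)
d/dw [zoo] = 0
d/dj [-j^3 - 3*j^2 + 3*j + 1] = -3*j^2 - 6*j + 3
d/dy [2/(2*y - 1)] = -4/(2*y - 1)^2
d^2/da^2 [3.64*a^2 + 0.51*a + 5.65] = 7.28000000000000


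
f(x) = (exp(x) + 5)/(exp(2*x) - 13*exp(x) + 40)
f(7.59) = 0.00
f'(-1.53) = 0.02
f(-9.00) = 0.13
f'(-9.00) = 0.00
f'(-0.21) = 0.09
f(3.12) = 0.11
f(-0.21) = 0.19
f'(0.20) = 0.17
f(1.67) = -12.29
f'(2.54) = -1.79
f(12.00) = 0.00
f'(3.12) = -0.22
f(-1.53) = 0.14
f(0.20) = 0.24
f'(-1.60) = 0.01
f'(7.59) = -0.00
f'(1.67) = 178.52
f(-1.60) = 0.14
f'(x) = (exp(x) + 5)*(-2*exp(2*x) + 13*exp(x))/(exp(2*x) - 13*exp(x) + 40)^2 + exp(x)/(exp(2*x) - 13*exp(x) + 40)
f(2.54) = 0.49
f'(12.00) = 0.00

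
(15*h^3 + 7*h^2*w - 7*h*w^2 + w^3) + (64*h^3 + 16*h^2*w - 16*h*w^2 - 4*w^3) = 79*h^3 + 23*h^2*w - 23*h*w^2 - 3*w^3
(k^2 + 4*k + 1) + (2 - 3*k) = k^2 + k + 3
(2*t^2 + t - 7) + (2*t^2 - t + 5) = 4*t^2 - 2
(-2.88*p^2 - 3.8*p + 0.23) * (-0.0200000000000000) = 0.0576*p^2 + 0.076*p - 0.0046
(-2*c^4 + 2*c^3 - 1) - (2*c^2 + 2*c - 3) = -2*c^4 + 2*c^3 - 2*c^2 - 2*c + 2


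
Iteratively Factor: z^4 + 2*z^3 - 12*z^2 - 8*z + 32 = (z + 4)*(z^3 - 2*z^2 - 4*z + 8) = (z - 2)*(z + 4)*(z^2 - 4) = (z - 2)^2*(z + 4)*(z + 2)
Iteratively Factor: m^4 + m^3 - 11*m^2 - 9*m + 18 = (m - 3)*(m^3 + 4*m^2 + m - 6) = (m - 3)*(m + 2)*(m^2 + 2*m - 3) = (m - 3)*(m + 2)*(m + 3)*(m - 1)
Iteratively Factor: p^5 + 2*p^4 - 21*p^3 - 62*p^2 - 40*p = (p + 4)*(p^4 - 2*p^3 - 13*p^2 - 10*p) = (p - 5)*(p + 4)*(p^3 + 3*p^2 + 2*p) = (p - 5)*(p + 1)*(p + 4)*(p^2 + 2*p) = (p - 5)*(p + 1)*(p + 2)*(p + 4)*(p)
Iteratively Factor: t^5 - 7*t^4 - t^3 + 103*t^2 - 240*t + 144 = (t - 1)*(t^4 - 6*t^3 - 7*t^2 + 96*t - 144) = (t - 3)*(t - 1)*(t^3 - 3*t^2 - 16*t + 48) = (t - 3)^2*(t - 1)*(t^2 - 16) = (t - 4)*(t - 3)^2*(t - 1)*(t + 4)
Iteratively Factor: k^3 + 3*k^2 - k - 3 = (k + 3)*(k^2 - 1) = (k - 1)*(k + 3)*(k + 1)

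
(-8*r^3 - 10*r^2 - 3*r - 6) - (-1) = -8*r^3 - 10*r^2 - 3*r - 5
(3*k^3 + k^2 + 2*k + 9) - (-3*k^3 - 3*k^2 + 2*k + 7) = 6*k^3 + 4*k^2 + 2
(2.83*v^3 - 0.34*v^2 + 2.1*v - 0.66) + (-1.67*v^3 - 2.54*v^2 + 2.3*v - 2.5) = 1.16*v^3 - 2.88*v^2 + 4.4*v - 3.16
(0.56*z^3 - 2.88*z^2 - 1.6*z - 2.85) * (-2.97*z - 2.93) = -1.6632*z^4 + 6.9128*z^3 + 13.1904*z^2 + 13.1525*z + 8.3505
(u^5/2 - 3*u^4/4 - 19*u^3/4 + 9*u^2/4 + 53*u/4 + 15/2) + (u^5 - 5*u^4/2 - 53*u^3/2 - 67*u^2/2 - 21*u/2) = 3*u^5/2 - 13*u^4/4 - 125*u^3/4 - 125*u^2/4 + 11*u/4 + 15/2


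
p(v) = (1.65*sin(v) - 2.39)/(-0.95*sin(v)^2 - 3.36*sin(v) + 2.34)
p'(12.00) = -0.07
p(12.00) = -0.85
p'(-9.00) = 0.15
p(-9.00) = -0.86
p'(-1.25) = 0.02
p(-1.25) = -0.85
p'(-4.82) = -0.20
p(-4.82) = 0.39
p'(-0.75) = -0.01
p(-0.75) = -0.84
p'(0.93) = -4.38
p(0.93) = 1.11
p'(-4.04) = 5.56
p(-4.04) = 1.26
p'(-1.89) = -0.02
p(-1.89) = -0.85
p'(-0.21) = -0.34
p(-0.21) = -0.91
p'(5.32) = 0.02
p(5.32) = -0.84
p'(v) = (1.9*sin(v)*cos(v) + 3.36*cos(v))*(1.65*sin(v) - 2.39)/(-0.95*sin(v)^2 - 3.36*sin(v) + 2.34)^2 + 1.65*cos(v)/(-0.95*sin(v)^2 - 3.36*sin(v) + 2.34) = (1.5675*sin(v)^2 - 4.541*sin(v) - 4.1694)*cos(v)/(0.9025*sin(v)^4 + 6.384*sin(v)^3 + 6.8436*sin(v)^2 - 15.7248*sin(v) + 5.4756)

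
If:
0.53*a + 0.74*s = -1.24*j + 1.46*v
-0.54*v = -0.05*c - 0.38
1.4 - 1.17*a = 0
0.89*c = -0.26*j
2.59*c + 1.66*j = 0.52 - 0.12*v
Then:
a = 1.20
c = -0.14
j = 0.48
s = -0.31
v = 0.69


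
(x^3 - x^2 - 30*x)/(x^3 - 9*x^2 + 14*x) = (x^2 - x - 30)/(x^2 - 9*x + 14)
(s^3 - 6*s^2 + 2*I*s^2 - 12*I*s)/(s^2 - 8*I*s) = (s^2 + 2*s*(-3 + I) - 12*I)/(s - 8*I)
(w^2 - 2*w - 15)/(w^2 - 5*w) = (w + 3)/w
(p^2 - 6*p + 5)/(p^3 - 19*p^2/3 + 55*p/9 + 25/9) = 9*(p - 1)/(9*p^2 - 12*p - 5)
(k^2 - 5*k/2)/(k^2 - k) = (k - 5/2)/(k - 1)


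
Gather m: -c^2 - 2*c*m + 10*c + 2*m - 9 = -c^2 + 10*c + m*(2 - 2*c) - 9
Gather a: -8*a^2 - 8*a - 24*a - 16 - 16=-8*a^2 - 32*a - 32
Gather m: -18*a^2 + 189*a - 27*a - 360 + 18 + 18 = -18*a^2 + 162*a - 324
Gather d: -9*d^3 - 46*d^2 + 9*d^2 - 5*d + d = -9*d^3 - 37*d^2 - 4*d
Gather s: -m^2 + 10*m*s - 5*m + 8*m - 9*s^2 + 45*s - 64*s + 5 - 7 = -m^2 + 3*m - 9*s^2 + s*(10*m - 19) - 2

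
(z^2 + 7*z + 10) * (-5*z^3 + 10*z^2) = -5*z^5 - 25*z^4 + 20*z^3 + 100*z^2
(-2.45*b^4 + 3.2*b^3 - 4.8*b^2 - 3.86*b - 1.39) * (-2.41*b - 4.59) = 5.9045*b^5 + 3.5335*b^4 - 3.12*b^3 + 31.3346*b^2 + 21.0673*b + 6.3801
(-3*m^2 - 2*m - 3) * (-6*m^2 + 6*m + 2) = 18*m^4 - 6*m^3 - 22*m - 6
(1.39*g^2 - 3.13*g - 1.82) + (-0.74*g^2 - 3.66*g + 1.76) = 0.65*g^2 - 6.79*g - 0.0600000000000001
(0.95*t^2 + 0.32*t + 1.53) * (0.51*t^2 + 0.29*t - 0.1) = 0.4845*t^4 + 0.4387*t^3 + 0.7781*t^2 + 0.4117*t - 0.153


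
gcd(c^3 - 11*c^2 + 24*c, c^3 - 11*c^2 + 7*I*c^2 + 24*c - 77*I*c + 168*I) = c^2 - 11*c + 24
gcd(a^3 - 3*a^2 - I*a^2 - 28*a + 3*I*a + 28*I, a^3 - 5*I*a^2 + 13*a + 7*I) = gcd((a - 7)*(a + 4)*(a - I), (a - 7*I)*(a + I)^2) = 1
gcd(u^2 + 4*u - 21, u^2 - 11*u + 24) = u - 3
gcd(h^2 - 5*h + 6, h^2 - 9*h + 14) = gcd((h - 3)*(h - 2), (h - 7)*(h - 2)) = h - 2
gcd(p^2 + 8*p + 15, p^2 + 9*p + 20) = p + 5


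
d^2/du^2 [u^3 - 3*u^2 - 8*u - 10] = 6*u - 6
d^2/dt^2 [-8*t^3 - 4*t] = -48*t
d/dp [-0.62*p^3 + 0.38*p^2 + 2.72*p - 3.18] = -1.86*p^2 + 0.76*p + 2.72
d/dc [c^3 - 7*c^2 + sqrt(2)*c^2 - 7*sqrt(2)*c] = 3*c^2 - 14*c + 2*sqrt(2)*c - 7*sqrt(2)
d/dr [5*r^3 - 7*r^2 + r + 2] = 15*r^2 - 14*r + 1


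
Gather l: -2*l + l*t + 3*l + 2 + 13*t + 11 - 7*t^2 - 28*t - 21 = l*(t + 1) - 7*t^2 - 15*t - 8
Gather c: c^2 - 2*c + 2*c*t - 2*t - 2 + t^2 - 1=c^2 + c*(2*t - 2) + t^2 - 2*t - 3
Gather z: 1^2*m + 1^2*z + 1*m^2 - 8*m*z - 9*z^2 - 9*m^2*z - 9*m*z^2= m^2 + m + z^2*(-9*m - 9) + z*(-9*m^2 - 8*m + 1)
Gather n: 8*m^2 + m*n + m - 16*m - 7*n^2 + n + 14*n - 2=8*m^2 - 15*m - 7*n^2 + n*(m + 15) - 2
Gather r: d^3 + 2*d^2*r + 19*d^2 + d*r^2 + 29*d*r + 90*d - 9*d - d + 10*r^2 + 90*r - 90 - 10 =d^3 + 19*d^2 + 80*d + r^2*(d + 10) + r*(2*d^2 + 29*d + 90) - 100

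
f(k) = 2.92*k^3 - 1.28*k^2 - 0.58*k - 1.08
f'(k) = 8.76*k^2 - 2.56*k - 0.58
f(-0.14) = -1.03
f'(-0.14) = -0.05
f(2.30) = 26.34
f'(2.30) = 39.87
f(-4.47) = -284.86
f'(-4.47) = 185.90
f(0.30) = -1.29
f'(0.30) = -0.56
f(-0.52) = -1.54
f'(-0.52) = 3.12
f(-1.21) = -7.43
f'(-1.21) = 15.34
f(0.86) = -0.67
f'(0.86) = 3.70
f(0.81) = -0.84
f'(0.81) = 3.09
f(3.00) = 64.50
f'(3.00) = 70.58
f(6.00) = 580.08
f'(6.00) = 299.42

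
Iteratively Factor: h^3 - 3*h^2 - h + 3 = (h - 3)*(h^2 - 1) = (h - 3)*(h - 1)*(h + 1)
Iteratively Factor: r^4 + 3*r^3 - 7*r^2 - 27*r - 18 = (r - 3)*(r^3 + 6*r^2 + 11*r + 6) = (r - 3)*(r + 1)*(r^2 + 5*r + 6) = (r - 3)*(r + 1)*(r + 3)*(r + 2)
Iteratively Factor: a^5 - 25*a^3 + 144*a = (a - 3)*(a^4 + 3*a^3 - 16*a^2 - 48*a) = a*(a - 3)*(a^3 + 3*a^2 - 16*a - 48) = a*(a - 3)*(a + 4)*(a^2 - a - 12) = a*(a - 4)*(a - 3)*(a + 4)*(a + 3)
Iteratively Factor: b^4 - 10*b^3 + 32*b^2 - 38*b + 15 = (b - 3)*(b^3 - 7*b^2 + 11*b - 5) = (b - 3)*(b - 1)*(b^2 - 6*b + 5) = (b - 3)*(b - 1)^2*(b - 5)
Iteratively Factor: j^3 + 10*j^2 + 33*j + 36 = (j + 4)*(j^2 + 6*j + 9) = (j + 3)*(j + 4)*(j + 3)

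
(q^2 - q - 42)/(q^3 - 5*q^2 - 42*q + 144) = (q - 7)/(q^2 - 11*q + 24)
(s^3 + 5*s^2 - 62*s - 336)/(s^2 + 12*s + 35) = (s^2 - 2*s - 48)/(s + 5)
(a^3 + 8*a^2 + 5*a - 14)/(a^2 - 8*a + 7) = (a^2 + 9*a + 14)/(a - 7)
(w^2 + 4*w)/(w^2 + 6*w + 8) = w/(w + 2)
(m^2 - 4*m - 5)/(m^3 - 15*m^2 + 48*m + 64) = (m - 5)/(m^2 - 16*m + 64)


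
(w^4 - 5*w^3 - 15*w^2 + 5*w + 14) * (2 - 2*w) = -2*w^5 + 12*w^4 + 20*w^3 - 40*w^2 - 18*w + 28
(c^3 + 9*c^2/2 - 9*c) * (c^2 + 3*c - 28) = c^5 + 15*c^4/2 - 47*c^3/2 - 153*c^2 + 252*c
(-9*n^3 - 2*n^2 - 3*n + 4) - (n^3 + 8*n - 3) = -10*n^3 - 2*n^2 - 11*n + 7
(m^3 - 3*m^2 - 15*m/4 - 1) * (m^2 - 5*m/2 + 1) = m^5 - 11*m^4/2 + 19*m^3/4 + 43*m^2/8 - 5*m/4 - 1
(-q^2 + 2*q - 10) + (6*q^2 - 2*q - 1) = 5*q^2 - 11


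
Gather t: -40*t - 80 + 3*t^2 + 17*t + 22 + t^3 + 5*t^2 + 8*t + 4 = t^3 + 8*t^2 - 15*t - 54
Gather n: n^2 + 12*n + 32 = n^2 + 12*n + 32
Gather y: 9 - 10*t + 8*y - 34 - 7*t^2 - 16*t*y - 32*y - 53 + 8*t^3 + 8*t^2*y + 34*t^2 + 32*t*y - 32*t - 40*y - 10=8*t^3 + 27*t^2 - 42*t + y*(8*t^2 + 16*t - 64) - 88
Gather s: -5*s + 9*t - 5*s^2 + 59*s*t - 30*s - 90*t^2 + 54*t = -5*s^2 + s*(59*t - 35) - 90*t^2 + 63*t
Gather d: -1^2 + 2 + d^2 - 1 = d^2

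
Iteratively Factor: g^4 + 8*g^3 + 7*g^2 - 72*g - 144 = (g + 3)*(g^3 + 5*g^2 - 8*g - 48) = (g - 3)*(g + 3)*(g^2 + 8*g + 16) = (g - 3)*(g + 3)*(g + 4)*(g + 4)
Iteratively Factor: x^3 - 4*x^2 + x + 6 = (x - 3)*(x^2 - x - 2) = (x - 3)*(x - 2)*(x + 1)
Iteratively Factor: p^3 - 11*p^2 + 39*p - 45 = (p - 3)*(p^2 - 8*p + 15) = (p - 5)*(p - 3)*(p - 3)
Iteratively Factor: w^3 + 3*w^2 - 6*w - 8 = (w + 4)*(w^2 - w - 2) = (w - 2)*(w + 4)*(w + 1)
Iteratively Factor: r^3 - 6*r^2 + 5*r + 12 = (r + 1)*(r^2 - 7*r + 12) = (r - 3)*(r + 1)*(r - 4)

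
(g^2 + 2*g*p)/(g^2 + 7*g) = (g + 2*p)/(g + 7)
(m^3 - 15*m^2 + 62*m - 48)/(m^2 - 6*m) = m - 9 + 8/m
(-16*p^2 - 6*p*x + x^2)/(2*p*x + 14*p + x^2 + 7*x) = (-8*p + x)/(x + 7)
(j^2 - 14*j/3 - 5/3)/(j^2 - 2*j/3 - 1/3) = (j - 5)/(j - 1)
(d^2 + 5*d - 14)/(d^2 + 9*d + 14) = (d - 2)/(d + 2)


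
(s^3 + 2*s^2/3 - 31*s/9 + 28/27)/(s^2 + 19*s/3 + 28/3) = (9*s^2 - 15*s + 4)/(9*(s + 4))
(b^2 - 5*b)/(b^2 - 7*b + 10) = b/(b - 2)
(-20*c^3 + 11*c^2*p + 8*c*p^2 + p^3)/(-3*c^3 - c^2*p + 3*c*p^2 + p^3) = (20*c^2 + 9*c*p + p^2)/(3*c^2 + 4*c*p + p^2)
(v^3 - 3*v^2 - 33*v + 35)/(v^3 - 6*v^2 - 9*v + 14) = (v + 5)/(v + 2)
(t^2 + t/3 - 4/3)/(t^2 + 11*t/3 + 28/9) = 3*(t - 1)/(3*t + 7)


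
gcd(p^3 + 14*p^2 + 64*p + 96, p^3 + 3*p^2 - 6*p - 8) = p + 4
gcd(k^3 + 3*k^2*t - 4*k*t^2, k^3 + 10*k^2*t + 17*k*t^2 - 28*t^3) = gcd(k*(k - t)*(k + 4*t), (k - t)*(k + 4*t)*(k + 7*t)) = -k^2 - 3*k*t + 4*t^2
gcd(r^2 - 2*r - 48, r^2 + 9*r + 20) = 1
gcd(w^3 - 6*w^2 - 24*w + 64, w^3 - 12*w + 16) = w^2 + 2*w - 8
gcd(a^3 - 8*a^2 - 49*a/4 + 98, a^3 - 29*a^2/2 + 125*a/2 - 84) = a^2 - 23*a/2 + 28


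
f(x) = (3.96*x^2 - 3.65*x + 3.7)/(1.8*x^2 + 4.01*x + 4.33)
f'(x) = (-3.6*x - 4.01)*(3.96*x^2 - 3.65*x + 3.7)/(1.8*x^2 + 4.01*x + 4.33)^2 + (7.92*x - 3.65)/(1.8*x^2 + 4.01*x + 4.33)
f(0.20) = 0.60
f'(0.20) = -0.94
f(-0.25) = 1.41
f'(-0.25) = -2.91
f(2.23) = 0.69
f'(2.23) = 0.26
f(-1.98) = 7.67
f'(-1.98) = 1.33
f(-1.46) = 7.56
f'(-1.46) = -2.51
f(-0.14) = 1.13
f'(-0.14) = -2.29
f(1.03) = 0.40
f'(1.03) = 0.14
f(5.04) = 1.22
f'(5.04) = 0.13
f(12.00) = 1.70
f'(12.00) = 0.04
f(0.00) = 0.85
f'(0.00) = -1.63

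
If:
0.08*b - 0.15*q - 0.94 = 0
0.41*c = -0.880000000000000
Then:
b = 1.875*q + 11.75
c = -2.15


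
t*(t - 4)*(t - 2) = t^3 - 6*t^2 + 8*t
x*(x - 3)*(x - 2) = x^3 - 5*x^2 + 6*x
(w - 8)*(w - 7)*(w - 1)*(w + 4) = w^4 - 12*w^3 + 7*w^2 + 228*w - 224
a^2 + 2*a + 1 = (a + 1)^2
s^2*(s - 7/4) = s^3 - 7*s^2/4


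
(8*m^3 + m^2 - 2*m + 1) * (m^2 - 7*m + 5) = 8*m^5 - 55*m^4 + 31*m^3 + 20*m^2 - 17*m + 5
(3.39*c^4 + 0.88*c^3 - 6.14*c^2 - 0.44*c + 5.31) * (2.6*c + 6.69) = 8.814*c^5 + 24.9671*c^4 - 10.0768*c^3 - 42.2206*c^2 + 10.8624*c + 35.5239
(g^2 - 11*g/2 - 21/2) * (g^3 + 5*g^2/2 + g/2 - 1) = g^5 - 3*g^4 - 95*g^3/4 - 30*g^2 + g/4 + 21/2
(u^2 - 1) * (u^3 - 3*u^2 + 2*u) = u^5 - 3*u^4 + u^3 + 3*u^2 - 2*u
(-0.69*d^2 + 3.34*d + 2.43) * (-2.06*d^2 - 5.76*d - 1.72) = 1.4214*d^4 - 2.906*d^3 - 23.0574*d^2 - 19.7416*d - 4.1796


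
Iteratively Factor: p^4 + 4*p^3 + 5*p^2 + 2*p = (p + 1)*(p^3 + 3*p^2 + 2*p) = p*(p + 1)*(p^2 + 3*p + 2) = p*(p + 1)^2*(p + 2)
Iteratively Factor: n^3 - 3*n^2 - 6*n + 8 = (n + 2)*(n^2 - 5*n + 4) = (n - 4)*(n + 2)*(n - 1)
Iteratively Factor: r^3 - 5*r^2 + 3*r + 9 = (r + 1)*(r^2 - 6*r + 9) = (r - 3)*(r + 1)*(r - 3)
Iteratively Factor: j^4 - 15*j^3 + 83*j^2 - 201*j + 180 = (j - 3)*(j^3 - 12*j^2 + 47*j - 60) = (j - 4)*(j - 3)*(j^2 - 8*j + 15) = (j - 4)*(j - 3)^2*(j - 5)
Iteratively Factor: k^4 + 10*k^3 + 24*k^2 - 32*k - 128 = (k + 4)*(k^3 + 6*k^2 - 32) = (k + 4)^2*(k^2 + 2*k - 8) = (k + 4)^3*(k - 2)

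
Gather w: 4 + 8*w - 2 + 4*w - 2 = 12*w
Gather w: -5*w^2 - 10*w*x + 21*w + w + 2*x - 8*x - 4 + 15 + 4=-5*w^2 + w*(22 - 10*x) - 6*x + 15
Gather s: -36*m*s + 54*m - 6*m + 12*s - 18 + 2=48*m + s*(12 - 36*m) - 16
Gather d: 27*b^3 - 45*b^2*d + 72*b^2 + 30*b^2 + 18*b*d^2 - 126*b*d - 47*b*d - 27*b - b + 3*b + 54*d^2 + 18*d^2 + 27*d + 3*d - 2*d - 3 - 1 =27*b^3 + 102*b^2 - 25*b + d^2*(18*b + 72) + d*(-45*b^2 - 173*b + 28) - 4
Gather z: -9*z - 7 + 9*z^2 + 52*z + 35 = 9*z^2 + 43*z + 28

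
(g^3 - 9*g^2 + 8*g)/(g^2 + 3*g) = (g^2 - 9*g + 8)/(g + 3)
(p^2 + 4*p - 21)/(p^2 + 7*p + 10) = (p^2 + 4*p - 21)/(p^2 + 7*p + 10)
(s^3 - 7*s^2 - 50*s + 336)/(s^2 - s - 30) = (s^2 - s - 56)/(s + 5)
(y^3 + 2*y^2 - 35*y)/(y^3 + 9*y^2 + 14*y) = (y - 5)/(y + 2)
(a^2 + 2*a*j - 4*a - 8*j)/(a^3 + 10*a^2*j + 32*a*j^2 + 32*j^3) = (a - 4)/(a^2 + 8*a*j + 16*j^2)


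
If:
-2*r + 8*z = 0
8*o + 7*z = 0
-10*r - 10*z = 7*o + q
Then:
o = -7*z/8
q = -351*z/8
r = 4*z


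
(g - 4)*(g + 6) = g^2 + 2*g - 24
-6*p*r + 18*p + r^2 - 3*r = (-6*p + r)*(r - 3)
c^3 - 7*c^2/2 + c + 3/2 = (c - 3)*(c - 1)*(c + 1/2)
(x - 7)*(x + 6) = x^2 - x - 42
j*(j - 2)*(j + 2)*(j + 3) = j^4 + 3*j^3 - 4*j^2 - 12*j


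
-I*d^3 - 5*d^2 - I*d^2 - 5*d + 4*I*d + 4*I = (d - 4*I)*(d - I)*(-I*d - I)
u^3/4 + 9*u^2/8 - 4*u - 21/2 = (u/4 + 1/2)*(u - 7/2)*(u + 6)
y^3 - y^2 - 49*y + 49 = (y - 7)*(y - 1)*(y + 7)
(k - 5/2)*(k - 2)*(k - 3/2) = k^3 - 6*k^2 + 47*k/4 - 15/2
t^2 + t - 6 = (t - 2)*(t + 3)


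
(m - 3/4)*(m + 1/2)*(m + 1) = m^3 + 3*m^2/4 - 5*m/8 - 3/8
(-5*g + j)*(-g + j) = 5*g^2 - 6*g*j + j^2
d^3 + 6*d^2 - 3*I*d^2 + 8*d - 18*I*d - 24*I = (d + 2)*(d + 4)*(d - 3*I)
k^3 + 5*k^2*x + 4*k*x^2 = k*(k + x)*(k + 4*x)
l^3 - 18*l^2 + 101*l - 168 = (l - 8)*(l - 7)*(l - 3)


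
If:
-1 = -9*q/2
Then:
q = 2/9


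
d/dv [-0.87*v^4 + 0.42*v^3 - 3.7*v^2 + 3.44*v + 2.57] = -3.48*v^3 + 1.26*v^2 - 7.4*v + 3.44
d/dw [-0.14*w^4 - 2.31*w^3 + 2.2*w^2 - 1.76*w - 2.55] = -0.56*w^3 - 6.93*w^2 + 4.4*w - 1.76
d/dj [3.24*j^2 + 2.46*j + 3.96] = 6.48*j + 2.46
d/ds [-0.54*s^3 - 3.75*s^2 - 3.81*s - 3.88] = -1.62*s^2 - 7.5*s - 3.81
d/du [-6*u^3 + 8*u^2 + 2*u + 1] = -18*u^2 + 16*u + 2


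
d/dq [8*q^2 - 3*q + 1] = 16*q - 3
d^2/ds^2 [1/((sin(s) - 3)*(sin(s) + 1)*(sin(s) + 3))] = (-9*sin(s)^5 - 2*sin(s)^4 + 28*sin(s)^3 - 66*sin(s)^2 - 99*sin(s) + 180)/((sin(s) - 3)^3*(sin(s) + 1)^2*(sin(s) + 3)^3)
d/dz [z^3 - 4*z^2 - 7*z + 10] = 3*z^2 - 8*z - 7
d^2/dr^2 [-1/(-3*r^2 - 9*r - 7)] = 6*(-3*r^2 - 9*r + 3*(2*r + 3)^2 - 7)/(3*r^2 + 9*r + 7)^3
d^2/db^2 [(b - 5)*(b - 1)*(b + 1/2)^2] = 12*b^2 - 30*b - 3/2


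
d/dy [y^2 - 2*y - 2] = 2*y - 2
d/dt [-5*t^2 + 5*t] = 5 - 10*t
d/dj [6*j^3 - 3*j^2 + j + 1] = 18*j^2 - 6*j + 1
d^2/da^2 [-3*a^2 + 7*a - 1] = -6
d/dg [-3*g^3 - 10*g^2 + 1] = g*(-9*g - 20)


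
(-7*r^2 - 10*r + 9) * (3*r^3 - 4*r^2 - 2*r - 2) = -21*r^5 - 2*r^4 + 81*r^3 - 2*r^2 + 2*r - 18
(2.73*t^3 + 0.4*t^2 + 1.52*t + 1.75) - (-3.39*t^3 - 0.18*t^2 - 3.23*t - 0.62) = 6.12*t^3 + 0.58*t^2 + 4.75*t + 2.37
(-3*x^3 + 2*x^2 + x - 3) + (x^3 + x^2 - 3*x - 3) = -2*x^3 + 3*x^2 - 2*x - 6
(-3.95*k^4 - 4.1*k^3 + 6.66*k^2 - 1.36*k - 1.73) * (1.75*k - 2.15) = -6.9125*k^5 + 1.3175*k^4 + 20.47*k^3 - 16.699*k^2 - 0.1035*k + 3.7195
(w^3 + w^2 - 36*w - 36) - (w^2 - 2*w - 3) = w^3 - 34*w - 33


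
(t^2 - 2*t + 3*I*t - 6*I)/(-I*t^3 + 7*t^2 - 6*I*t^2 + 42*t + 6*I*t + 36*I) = (I*t^2 + t*(-3 - 2*I) + 6)/(t^3 + t^2*(6 + 7*I) + t*(-6 + 42*I) - 36)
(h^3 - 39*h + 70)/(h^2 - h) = (h^3 - 39*h + 70)/(h*(h - 1))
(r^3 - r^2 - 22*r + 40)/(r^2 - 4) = (r^2 + r - 20)/(r + 2)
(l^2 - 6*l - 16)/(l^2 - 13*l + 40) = (l + 2)/(l - 5)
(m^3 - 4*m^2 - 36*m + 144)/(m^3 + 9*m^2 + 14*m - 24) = (m^2 - 10*m + 24)/(m^2 + 3*m - 4)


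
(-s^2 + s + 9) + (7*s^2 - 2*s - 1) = 6*s^2 - s + 8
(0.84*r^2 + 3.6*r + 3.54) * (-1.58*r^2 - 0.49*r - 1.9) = -1.3272*r^4 - 6.0996*r^3 - 8.9532*r^2 - 8.5746*r - 6.726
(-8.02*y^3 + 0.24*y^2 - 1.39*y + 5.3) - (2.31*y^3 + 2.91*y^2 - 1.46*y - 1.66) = -10.33*y^3 - 2.67*y^2 + 0.0700000000000001*y + 6.96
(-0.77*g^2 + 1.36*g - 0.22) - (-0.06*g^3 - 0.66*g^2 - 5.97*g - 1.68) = 0.06*g^3 - 0.11*g^2 + 7.33*g + 1.46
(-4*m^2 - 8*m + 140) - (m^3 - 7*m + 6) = -m^3 - 4*m^2 - m + 134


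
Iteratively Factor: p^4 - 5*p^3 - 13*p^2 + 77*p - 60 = (p - 3)*(p^3 - 2*p^2 - 19*p + 20) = (p - 5)*(p - 3)*(p^2 + 3*p - 4) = (p - 5)*(p - 3)*(p + 4)*(p - 1)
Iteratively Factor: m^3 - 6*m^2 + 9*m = (m - 3)*(m^2 - 3*m) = (m - 3)^2*(m)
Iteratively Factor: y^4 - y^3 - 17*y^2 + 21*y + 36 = (y + 4)*(y^3 - 5*y^2 + 3*y + 9) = (y + 1)*(y + 4)*(y^2 - 6*y + 9) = (y - 3)*(y + 1)*(y + 4)*(y - 3)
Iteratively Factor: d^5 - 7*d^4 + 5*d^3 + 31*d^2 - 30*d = (d - 5)*(d^4 - 2*d^3 - 5*d^2 + 6*d) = (d - 5)*(d - 3)*(d^3 + d^2 - 2*d) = (d - 5)*(d - 3)*(d - 1)*(d^2 + 2*d) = d*(d - 5)*(d - 3)*(d - 1)*(d + 2)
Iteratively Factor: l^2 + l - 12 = (l + 4)*(l - 3)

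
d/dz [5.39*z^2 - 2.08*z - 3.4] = 10.78*z - 2.08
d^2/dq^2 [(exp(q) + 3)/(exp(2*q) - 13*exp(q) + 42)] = (exp(4*q) + 25*exp(3*q) - 369*exp(2*q) + 549*exp(q) + 3402)*exp(q)/(exp(6*q) - 39*exp(5*q) + 633*exp(4*q) - 5473*exp(3*q) + 26586*exp(2*q) - 68796*exp(q) + 74088)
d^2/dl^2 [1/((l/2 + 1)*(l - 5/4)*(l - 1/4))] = 64*(1536*l^4 + 1024*l^3 - 1872*l^2 - 1512*l + 1769)/(4096*l^9 + 6144*l^8 - 29952*l^7 - 24832*l^6 + 88176*l^5 + 5016*l^4 - 95347*l^3 + 57870*l^2 - 12900*l + 1000)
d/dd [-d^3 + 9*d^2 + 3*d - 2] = -3*d^2 + 18*d + 3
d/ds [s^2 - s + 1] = 2*s - 1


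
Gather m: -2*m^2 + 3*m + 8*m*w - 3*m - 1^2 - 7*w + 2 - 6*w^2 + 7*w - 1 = -2*m^2 + 8*m*w - 6*w^2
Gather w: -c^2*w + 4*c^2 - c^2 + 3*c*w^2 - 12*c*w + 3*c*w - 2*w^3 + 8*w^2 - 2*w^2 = 3*c^2 - 2*w^3 + w^2*(3*c + 6) + w*(-c^2 - 9*c)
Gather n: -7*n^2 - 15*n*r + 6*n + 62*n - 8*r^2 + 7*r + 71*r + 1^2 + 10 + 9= -7*n^2 + n*(68 - 15*r) - 8*r^2 + 78*r + 20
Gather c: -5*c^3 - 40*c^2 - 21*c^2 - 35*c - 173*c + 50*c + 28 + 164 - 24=-5*c^3 - 61*c^2 - 158*c + 168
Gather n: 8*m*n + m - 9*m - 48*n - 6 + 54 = -8*m + n*(8*m - 48) + 48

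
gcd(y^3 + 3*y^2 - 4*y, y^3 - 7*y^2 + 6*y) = y^2 - y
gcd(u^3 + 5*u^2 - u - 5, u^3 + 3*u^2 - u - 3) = u^2 - 1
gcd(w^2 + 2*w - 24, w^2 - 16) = w - 4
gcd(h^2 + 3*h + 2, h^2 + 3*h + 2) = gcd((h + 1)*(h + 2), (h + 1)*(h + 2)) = h^2 + 3*h + 2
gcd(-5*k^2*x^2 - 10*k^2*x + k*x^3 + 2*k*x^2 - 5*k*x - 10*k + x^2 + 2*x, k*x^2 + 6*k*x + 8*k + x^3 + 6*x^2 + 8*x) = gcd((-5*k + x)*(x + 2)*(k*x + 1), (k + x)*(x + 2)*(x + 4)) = x + 2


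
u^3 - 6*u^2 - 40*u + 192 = (u - 8)*(u - 4)*(u + 6)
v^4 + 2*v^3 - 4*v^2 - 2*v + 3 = (v - 1)^2*(v + 1)*(v + 3)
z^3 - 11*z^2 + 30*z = z*(z - 6)*(z - 5)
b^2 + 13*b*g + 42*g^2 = (b + 6*g)*(b + 7*g)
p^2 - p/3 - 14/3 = (p - 7/3)*(p + 2)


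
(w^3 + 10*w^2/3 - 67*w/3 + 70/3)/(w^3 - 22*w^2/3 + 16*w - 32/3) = (3*w^2 + 16*w - 35)/(3*w^2 - 16*w + 16)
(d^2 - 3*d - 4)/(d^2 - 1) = (d - 4)/(d - 1)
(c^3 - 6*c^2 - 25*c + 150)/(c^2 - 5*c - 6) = (c^2 - 25)/(c + 1)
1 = 1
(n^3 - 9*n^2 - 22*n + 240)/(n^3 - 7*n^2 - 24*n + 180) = (n - 8)/(n - 6)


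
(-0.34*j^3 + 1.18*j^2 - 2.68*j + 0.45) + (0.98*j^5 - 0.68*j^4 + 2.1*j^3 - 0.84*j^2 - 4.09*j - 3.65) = 0.98*j^5 - 0.68*j^4 + 1.76*j^3 + 0.34*j^2 - 6.77*j - 3.2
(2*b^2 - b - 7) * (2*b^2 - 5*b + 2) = 4*b^4 - 12*b^3 - 5*b^2 + 33*b - 14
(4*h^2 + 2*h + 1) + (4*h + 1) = 4*h^2 + 6*h + 2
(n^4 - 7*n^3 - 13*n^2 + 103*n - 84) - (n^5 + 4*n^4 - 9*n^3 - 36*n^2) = -n^5 - 3*n^4 + 2*n^3 + 23*n^2 + 103*n - 84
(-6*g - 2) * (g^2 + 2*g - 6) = -6*g^3 - 14*g^2 + 32*g + 12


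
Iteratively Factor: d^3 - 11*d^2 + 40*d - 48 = (d - 4)*(d^2 - 7*d + 12) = (d - 4)*(d - 3)*(d - 4)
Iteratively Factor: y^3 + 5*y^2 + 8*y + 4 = (y + 1)*(y^2 + 4*y + 4) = (y + 1)*(y + 2)*(y + 2)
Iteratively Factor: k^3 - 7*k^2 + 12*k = (k - 4)*(k^2 - 3*k) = k*(k - 4)*(k - 3)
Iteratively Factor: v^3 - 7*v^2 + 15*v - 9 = (v - 3)*(v^2 - 4*v + 3) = (v - 3)^2*(v - 1)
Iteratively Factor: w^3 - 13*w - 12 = (w - 4)*(w^2 + 4*w + 3) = (w - 4)*(w + 1)*(w + 3)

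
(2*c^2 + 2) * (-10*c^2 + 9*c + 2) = -20*c^4 + 18*c^3 - 16*c^2 + 18*c + 4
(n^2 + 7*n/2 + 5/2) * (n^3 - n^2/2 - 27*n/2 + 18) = n^5 + 3*n^4 - 51*n^3/4 - 61*n^2/2 + 117*n/4 + 45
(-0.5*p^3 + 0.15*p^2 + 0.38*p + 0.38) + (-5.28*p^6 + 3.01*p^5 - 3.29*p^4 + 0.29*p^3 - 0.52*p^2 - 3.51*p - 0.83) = -5.28*p^6 + 3.01*p^5 - 3.29*p^4 - 0.21*p^3 - 0.37*p^2 - 3.13*p - 0.45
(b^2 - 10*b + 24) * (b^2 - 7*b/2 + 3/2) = b^4 - 27*b^3/2 + 121*b^2/2 - 99*b + 36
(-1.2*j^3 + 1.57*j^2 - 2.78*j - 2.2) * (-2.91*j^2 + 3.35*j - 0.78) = 3.492*j^5 - 8.5887*j^4 + 14.2853*j^3 - 4.1356*j^2 - 5.2016*j + 1.716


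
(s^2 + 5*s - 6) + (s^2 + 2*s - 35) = 2*s^2 + 7*s - 41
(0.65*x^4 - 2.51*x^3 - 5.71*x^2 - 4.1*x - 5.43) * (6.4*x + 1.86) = 4.16*x^5 - 14.855*x^4 - 41.2126*x^3 - 36.8606*x^2 - 42.378*x - 10.0998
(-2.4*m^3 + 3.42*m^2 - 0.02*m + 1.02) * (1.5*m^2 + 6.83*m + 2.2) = -3.6*m^5 - 11.262*m^4 + 18.0486*m^3 + 8.9174*m^2 + 6.9226*m + 2.244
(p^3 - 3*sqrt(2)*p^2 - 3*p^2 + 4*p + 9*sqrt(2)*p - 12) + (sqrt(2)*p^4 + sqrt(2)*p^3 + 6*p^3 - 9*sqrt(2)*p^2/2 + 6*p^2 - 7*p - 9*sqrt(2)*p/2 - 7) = sqrt(2)*p^4 + sqrt(2)*p^3 + 7*p^3 - 15*sqrt(2)*p^2/2 + 3*p^2 - 3*p + 9*sqrt(2)*p/2 - 19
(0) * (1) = 0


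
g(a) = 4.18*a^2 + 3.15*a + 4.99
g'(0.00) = 3.15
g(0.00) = 4.99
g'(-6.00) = -47.01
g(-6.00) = 136.57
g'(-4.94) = -38.15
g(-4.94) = 91.44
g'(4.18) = 38.09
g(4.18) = 91.19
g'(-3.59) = -26.86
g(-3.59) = 47.55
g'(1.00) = 11.51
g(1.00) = 12.32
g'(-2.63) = -18.84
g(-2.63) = 25.62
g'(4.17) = 38.01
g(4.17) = 90.81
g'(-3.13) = -23.02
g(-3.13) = 36.08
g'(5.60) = 49.97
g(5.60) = 153.71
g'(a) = 8.36*a + 3.15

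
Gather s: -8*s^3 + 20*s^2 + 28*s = -8*s^3 + 20*s^2 + 28*s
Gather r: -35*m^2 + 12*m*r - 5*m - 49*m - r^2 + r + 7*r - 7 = -35*m^2 - 54*m - r^2 + r*(12*m + 8) - 7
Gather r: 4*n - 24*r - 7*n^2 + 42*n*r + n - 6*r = -7*n^2 + 5*n + r*(42*n - 30)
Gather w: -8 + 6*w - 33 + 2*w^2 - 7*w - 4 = 2*w^2 - w - 45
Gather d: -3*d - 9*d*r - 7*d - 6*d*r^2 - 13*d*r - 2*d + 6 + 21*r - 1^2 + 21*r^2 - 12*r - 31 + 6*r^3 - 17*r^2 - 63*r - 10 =d*(-6*r^2 - 22*r - 12) + 6*r^3 + 4*r^2 - 54*r - 36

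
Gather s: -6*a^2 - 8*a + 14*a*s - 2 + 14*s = -6*a^2 - 8*a + s*(14*a + 14) - 2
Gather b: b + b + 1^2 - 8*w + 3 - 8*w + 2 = 2*b - 16*w + 6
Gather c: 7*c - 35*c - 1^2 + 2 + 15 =16 - 28*c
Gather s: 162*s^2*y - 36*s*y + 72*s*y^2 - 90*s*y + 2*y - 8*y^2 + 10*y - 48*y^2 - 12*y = 162*s^2*y + s*(72*y^2 - 126*y) - 56*y^2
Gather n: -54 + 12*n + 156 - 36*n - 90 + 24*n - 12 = 0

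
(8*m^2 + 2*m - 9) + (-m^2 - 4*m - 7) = 7*m^2 - 2*m - 16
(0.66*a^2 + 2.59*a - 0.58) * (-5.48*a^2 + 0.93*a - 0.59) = -3.6168*a^4 - 13.5794*a^3 + 5.1977*a^2 - 2.0675*a + 0.3422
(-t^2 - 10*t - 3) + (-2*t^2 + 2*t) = -3*t^2 - 8*t - 3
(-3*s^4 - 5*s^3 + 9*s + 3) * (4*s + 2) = -12*s^5 - 26*s^4 - 10*s^3 + 36*s^2 + 30*s + 6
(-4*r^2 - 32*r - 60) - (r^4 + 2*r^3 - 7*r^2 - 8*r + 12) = -r^4 - 2*r^3 + 3*r^2 - 24*r - 72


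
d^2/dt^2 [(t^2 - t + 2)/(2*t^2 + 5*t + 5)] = 4*(-7*t^3 - 3*t^2 + 45*t + 40)/(8*t^6 + 60*t^5 + 210*t^4 + 425*t^3 + 525*t^2 + 375*t + 125)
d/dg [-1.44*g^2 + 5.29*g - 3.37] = 5.29 - 2.88*g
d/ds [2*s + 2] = 2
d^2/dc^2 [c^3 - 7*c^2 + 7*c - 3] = 6*c - 14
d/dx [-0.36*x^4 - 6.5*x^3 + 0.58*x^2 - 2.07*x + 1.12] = -1.44*x^3 - 19.5*x^2 + 1.16*x - 2.07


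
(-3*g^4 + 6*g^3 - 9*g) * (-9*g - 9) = 27*g^5 - 27*g^4 - 54*g^3 + 81*g^2 + 81*g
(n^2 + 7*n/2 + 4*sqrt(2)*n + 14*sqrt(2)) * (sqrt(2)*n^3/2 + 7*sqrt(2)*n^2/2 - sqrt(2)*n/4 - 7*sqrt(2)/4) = sqrt(2)*n^5/2 + 4*n^4 + 21*sqrt(2)*n^4/4 + 12*sqrt(2)*n^3 + 42*n^3 - 21*sqrt(2)*n^2/8 + 96*n^2 - 21*n - 49*sqrt(2)*n/8 - 49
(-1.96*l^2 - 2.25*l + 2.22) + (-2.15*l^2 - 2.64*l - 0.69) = -4.11*l^2 - 4.89*l + 1.53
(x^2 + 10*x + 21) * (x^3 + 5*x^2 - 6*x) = x^5 + 15*x^4 + 65*x^3 + 45*x^2 - 126*x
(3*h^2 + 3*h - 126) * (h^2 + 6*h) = 3*h^4 + 21*h^3 - 108*h^2 - 756*h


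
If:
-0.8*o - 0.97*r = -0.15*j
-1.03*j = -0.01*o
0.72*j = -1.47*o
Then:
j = 0.00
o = 0.00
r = 0.00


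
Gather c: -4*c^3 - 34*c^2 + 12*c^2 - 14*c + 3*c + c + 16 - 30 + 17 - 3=-4*c^3 - 22*c^2 - 10*c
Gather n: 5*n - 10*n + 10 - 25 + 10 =-5*n - 5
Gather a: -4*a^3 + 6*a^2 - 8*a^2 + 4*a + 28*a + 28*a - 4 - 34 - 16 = -4*a^3 - 2*a^2 + 60*a - 54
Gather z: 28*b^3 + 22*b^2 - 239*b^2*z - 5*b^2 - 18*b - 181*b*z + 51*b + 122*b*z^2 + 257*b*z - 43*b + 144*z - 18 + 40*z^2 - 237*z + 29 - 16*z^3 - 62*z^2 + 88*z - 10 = 28*b^3 + 17*b^2 - 10*b - 16*z^3 + z^2*(122*b - 22) + z*(-239*b^2 + 76*b - 5) + 1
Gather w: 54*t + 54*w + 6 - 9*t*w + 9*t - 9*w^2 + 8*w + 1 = 63*t - 9*w^2 + w*(62 - 9*t) + 7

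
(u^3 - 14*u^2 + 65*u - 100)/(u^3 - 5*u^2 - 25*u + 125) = (u - 4)/(u + 5)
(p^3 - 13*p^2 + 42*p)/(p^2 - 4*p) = (p^2 - 13*p + 42)/(p - 4)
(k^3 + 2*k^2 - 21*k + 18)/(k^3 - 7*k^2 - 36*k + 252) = (k^2 - 4*k + 3)/(k^2 - 13*k + 42)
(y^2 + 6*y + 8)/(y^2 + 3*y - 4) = (y + 2)/(y - 1)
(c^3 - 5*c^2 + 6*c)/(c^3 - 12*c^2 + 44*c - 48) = c*(c - 3)/(c^2 - 10*c + 24)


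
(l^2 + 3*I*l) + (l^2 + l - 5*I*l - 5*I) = 2*l^2 + l - 2*I*l - 5*I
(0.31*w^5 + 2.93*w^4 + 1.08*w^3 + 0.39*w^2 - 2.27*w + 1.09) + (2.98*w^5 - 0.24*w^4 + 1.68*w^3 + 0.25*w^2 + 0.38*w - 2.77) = 3.29*w^5 + 2.69*w^4 + 2.76*w^3 + 0.64*w^2 - 1.89*w - 1.68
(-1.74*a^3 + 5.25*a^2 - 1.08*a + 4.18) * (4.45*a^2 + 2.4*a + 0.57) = -7.743*a^5 + 19.1865*a^4 + 6.8022*a^3 + 19.0015*a^2 + 9.4164*a + 2.3826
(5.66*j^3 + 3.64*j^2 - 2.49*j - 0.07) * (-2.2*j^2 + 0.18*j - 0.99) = -12.452*j^5 - 6.9892*j^4 + 0.529800000000001*j^3 - 3.8978*j^2 + 2.4525*j + 0.0693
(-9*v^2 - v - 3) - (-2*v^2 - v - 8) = 5 - 7*v^2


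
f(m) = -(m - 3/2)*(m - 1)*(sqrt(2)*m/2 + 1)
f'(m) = -sqrt(2)*(m - 3/2)*(m - 1)/2 - (m - 3/2)*(sqrt(2)*m/2 + 1) - (m - 1)*(sqrt(2)*m/2 + 1)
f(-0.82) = -1.77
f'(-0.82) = -1.25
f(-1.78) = 2.36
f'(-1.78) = -8.02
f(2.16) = -1.93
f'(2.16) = -5.14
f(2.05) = -1.41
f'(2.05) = -4.33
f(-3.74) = 40.85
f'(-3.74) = -33.98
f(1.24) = 0.12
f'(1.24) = 0.08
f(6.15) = -128.09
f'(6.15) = -69.35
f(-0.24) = -1.79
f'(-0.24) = 0.95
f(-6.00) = 170.24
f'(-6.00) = -84.14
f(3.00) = -9.36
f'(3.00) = -13.05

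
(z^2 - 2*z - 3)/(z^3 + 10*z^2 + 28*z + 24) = (z^2 - 2*z - 3)/(z^3 + 10*z^2 + 28*z + 24)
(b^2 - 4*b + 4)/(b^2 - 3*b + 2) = (b - 2)/(b - 1)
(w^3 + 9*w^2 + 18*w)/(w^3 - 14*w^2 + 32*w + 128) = w*(w^2 + 9*w + 18)/(w^3 - 14*w^2 + 32*w + 128)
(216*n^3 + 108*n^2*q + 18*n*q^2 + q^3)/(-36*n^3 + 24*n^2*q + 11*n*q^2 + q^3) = (6*n + q)/(-n + q)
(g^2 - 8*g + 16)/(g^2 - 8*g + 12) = (g^2 - 8*g + 16)/(g^2 - 8*g + 12)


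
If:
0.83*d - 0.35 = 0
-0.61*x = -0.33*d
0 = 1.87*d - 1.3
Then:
No Solution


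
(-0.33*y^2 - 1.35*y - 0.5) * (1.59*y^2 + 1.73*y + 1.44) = -0.5247*y^4 - 2.7174*y^3 - 3.6057*y^2 - 2.809*y - 0.72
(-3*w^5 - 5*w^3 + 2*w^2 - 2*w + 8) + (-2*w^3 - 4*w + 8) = -3*w^5 - 7*w^3 + 2*w^2 - 6*w + 16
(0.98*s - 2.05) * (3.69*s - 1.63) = 3.6162*s^2 - 9.1619*s + 3.3415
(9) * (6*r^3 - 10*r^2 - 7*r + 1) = 54*r^3 - 90*r^2 - 63*r + 9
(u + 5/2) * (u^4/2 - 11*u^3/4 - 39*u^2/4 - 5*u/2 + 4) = u^5/2 - 3*u^4/2 - 133*u^3/8 - 215*u^2/8 - 9*u/4 + 10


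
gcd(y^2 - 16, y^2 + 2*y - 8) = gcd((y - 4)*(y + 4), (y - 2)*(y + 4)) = y + 4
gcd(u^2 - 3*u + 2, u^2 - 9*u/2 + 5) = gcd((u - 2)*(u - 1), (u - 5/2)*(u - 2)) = u - 2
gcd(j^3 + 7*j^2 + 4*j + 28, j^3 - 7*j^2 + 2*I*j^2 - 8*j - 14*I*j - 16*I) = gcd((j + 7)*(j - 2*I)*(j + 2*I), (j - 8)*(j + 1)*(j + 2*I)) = j + 2*I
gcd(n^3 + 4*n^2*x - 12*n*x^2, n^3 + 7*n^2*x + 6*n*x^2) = n^2 + 6*n*x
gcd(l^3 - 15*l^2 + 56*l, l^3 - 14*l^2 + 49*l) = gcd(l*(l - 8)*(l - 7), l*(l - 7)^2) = l^2 - 7*l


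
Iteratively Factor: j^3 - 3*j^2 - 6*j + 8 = (j - 1)*(j^2 - 2*j - 8) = (j - 1)*(j + 2)*(j - 4)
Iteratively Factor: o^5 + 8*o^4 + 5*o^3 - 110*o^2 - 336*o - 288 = (o + 2)*(o^4 + 6*o^3 - 7*o^2 - 96*o - 144) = (o + 2)*(o + 3)*(o^3 + 3*o^2 - 16*o - 48) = (o + 2)*(o + 3)^2*(o^2 - 16) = (o + 2)*(o + 3)^2*(o + 4)*(o - 4)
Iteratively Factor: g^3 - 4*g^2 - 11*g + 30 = (g - 5)*(g^2 + g - 6) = (g - 5)*(g - 2)*(g + 3)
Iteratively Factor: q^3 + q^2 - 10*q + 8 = (q - 2)*(q^2 + 3*q - 4) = (q - 2)*(q - 1)*(q + 4)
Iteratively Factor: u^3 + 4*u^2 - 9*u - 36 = (u + 4)*(u^2 - 9) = (u - 3)*(u + 4)*(u + 3)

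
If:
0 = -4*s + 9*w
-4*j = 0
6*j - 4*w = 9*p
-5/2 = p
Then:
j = 0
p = -5/2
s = 405/32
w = 45/8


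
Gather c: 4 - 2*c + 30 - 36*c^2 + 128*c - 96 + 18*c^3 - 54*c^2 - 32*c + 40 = 18*c^3 - 90*c^2 + 94*c - 22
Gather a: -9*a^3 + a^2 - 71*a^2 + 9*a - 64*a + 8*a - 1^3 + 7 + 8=-9*a^3 - 70*a^2 - 47*a + 14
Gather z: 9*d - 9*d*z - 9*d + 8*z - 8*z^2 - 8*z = -9*d*z - 8*z^2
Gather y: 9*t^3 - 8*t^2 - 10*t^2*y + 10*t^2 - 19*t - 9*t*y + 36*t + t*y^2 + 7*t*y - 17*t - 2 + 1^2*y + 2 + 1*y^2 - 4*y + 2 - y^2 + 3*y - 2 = 9*t^3 + 2*t^2 + t*y^2 + y*(-10*t^2 - 2*t)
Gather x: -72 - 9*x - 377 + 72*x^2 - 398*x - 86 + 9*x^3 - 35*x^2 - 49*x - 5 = 9*x^3 + 37*x^2 - 456*x - 540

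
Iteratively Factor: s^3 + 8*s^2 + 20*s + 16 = (s + 4)*(s^2 + 4*s + 4) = (s + 2)*(s + 4)*(s + 2)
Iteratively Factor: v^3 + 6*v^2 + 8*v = (v + 2)*(v^2 + 4*v) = v*(v + 2)*(v + 4)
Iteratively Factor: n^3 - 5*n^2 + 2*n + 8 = (n - 2)*(n^2 - 3*n - 4) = (n - 4)*(n - 2)*(n + 1)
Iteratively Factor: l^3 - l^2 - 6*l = (l - 3)*(l^2 + 2*l) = l*(l - 3)*(l + 2)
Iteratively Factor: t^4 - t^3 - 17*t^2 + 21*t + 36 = (t - 3)*(t^3 + 2*t^2 - 11*t - 12) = (t - 3)*(t + 4)*(t^2 - 2*t - 3) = (t - 3)*(t + 1)*(t + 4)*(t - 3)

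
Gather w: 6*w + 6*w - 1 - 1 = 12*w - 2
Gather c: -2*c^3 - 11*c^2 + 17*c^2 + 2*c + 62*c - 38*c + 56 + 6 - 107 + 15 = -2*c^3 + 6*c^2 + 26*c - 30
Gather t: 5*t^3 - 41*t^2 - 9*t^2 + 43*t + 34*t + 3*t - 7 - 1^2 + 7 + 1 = 5*t^3 - 50*t^2 + 80*t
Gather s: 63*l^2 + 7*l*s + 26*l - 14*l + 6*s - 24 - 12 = 63*l^2 + 12*l + s*(7*l + 6) - 36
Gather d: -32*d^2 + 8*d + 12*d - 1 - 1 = -32*d^2 + 20*d - 2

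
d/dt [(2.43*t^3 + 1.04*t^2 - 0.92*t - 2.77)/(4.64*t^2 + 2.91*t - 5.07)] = (11.2752*t^4 + 14.1426*t^3 - 29.6651*t^2 + 15.16*t + 12.7251)/(21.5296*t^4 + 27.0048*t^3 - 38.5815*t^2 - 29.5074*t + 25.7049)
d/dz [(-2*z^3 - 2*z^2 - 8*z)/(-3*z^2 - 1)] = 2*(3*z^4 - 9*z^2 + 2*z + 4)/(9*z^4 + 6*z^2 + 1)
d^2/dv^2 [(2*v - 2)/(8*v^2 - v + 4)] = 4*(3*(3 - 8*v)*(8*v^2 - v + 4) + (v - 1)*(16*v - 1)^2)/(8*v^2 - v + 4)^3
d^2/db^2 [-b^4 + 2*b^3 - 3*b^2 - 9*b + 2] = -12*b^2 + 12*b - 6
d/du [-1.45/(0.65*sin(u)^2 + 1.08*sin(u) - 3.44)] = (1.885*sin(u) + 1.566)*cos(u)/(0.65*sin(u)^2 + 1.08*sin(u) - 3.44)^2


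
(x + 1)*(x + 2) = x^2 + 3*x + 2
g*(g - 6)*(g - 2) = g^3 - 8*g^2 + 12*g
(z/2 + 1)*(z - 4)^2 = z^3/2 - 3*z^2 + 16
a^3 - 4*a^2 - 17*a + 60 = (a - 5)*(a - 3)*(a + 4)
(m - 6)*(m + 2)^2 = m^3 - 2*m^2 - 20*m - 24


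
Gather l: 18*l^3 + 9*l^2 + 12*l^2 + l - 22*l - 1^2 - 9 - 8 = 18*l^3 + 21*l^2 - 21*l - 18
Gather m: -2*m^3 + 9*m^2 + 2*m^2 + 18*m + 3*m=-2*m^3 + 11*m^2 + 21*m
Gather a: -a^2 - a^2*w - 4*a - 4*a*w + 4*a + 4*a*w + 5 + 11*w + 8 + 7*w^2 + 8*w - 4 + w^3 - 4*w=a^2*(-w - 1) + w^3 + 7*w^2 + 15*w + 9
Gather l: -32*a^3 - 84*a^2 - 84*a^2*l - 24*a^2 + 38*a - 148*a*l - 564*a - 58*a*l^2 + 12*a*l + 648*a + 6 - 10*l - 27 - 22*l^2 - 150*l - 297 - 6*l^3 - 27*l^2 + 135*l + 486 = -32*a^3 - 108*a^2 + 122*a - 6*l^3 + l^2*(-58*a - 49) + l*(-84*a^2 - 136*a - 25) + 168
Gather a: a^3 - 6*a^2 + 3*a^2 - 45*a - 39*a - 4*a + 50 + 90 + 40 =a^3 - 3*a^2 - 88*a + 180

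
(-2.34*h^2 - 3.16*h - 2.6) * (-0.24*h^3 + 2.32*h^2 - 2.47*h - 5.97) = 0.5616*h^5 - 4.6704*h^4 - 0.9274*h^3 + 15.743*h^2 + 25.2872*h + 15.522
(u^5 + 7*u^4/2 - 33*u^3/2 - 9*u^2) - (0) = u^5 + 7*u^4/2 - 33*u^3/2 - 9*u^2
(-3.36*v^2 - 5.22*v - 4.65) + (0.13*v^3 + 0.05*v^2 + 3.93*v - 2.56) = 0.13*v^3 - 3.31*v^2 - 1.29*v - 7.21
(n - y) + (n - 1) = 2*n - y - 1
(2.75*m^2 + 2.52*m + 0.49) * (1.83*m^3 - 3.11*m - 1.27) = 5.0325*m^5 + 4.6116*m^4 - 7.6558*m^3 - 11.3297*m^2 - 4.7243*m - 0.6223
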